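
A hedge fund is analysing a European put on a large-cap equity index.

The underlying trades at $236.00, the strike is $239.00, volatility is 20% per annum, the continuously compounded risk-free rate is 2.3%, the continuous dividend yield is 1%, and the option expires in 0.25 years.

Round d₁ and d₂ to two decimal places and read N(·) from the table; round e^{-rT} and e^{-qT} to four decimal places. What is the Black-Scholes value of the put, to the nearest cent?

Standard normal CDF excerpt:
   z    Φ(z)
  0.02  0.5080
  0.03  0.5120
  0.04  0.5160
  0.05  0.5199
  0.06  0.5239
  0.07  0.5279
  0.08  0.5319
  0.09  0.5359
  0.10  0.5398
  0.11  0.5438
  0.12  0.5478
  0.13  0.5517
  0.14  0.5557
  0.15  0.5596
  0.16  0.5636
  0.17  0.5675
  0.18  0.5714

$10.58

σ√T = 0.2·√0.25 = 0.1000
ln(S/K) + (r − q + σ²/2)T = ln(236/239) + (0.023 − 0.01 + 0.2²/2)·0.25 = -0.0126 + 0.0083 = -0.0044
d₁ = -0.0044 / 0.1000 = -0.0438 which rounds to -0.04
d₂ = d₁ − σ√T = -0.0438 − 0.1000 = -0.1438 which rounds to -0.14
exp(−qT) = exp(−0.01·0.25) = 0.9975;  exp(−rT) = exp(−0.023·0.25) = 0.9943
N(−d₂) = N(0.14) = 0.5557;  N(−d₁) = N(0.04) = 0.5160
P = 239·0.9943·0.5557 − 236·0.9975·0.5160 = 132.0553 − 121.4716 = 10.5837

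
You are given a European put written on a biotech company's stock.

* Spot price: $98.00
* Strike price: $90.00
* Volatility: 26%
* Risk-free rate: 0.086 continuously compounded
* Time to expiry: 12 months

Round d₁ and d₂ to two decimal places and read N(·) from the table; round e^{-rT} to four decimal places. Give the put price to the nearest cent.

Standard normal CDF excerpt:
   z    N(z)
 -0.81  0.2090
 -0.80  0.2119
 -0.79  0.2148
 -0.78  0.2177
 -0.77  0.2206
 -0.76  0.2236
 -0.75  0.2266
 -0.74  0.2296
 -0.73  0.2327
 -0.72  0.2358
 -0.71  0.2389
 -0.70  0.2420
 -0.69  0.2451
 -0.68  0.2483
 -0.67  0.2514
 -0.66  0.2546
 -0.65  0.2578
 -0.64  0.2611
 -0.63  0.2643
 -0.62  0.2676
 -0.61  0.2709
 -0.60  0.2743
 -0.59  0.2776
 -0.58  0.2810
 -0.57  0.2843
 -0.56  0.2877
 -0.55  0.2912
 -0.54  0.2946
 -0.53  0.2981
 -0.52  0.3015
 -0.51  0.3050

$3.57

σ√T = 0.26·√1 = 0.2600
d₁ = [ln(98/90) + (0.086 + 0.26²/2)·1] / 0.2600 = [0.0852 + 0.1198] / 0.2600 = 0.7883 ≈ 0.79
d₂ = d₁ − σ√T = 0.7883 − 0.2600 = 0.5283 ≈ 0.53
e^(−rT) = e^(−0.086·1) = 0.9176
P = 90·0.9176·N(-0.53) − 98·N(-0.79) = 90·0.9176·0.2981 − 98·0.2148 = 24.6183 − 21.0504 = 3.5679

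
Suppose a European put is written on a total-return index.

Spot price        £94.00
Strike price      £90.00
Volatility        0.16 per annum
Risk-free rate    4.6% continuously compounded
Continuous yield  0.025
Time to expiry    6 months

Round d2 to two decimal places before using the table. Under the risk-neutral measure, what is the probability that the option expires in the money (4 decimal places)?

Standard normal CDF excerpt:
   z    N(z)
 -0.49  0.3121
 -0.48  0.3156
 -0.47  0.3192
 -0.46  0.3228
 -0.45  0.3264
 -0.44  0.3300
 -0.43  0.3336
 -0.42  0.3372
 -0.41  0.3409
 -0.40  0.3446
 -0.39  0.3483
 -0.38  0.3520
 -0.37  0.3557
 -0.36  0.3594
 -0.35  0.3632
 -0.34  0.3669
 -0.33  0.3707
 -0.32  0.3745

σ√T = 0.16 × 0.7071 = 0.1131
ln(S/K) + (r − q + σ²/2)T = ln(94/90) + (0.046 − 0.025 + 0.16²/2)·0.5 = 0.0435 + 0.0169 = 0.0604
d₁ = 0.0604 / 0.1131 = 0.5337 → 0.53
d₂ = d₁ − σ√T = 0.5337 − 0.1131 = 0.4206 → 0.42
Risk-neutral Pr[S_T < K] = N(−d₂) = N(-0.42) = 0.3372

0.3372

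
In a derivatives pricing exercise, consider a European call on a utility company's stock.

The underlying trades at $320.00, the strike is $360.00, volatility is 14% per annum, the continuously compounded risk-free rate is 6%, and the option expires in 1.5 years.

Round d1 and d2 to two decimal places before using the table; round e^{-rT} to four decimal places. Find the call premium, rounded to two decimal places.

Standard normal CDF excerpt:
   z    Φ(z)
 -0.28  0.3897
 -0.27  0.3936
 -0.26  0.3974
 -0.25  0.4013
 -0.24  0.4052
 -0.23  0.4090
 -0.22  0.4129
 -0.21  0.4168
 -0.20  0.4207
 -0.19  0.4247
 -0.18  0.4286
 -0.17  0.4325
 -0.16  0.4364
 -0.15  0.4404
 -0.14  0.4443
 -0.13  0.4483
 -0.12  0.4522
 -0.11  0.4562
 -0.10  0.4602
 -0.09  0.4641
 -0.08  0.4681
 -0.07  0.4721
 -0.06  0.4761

$17.76

σ√T = 0.14·√1.5 = 0.1715
d₁ = [ln(320/360) + (0.06 + ½·0.14²)·1.5] / (σ√T) = (-0.1178 + 0.1047) / 0.1715 = -0.0763 which rounds to -0.08
d₂ = -0.0763 − 0.1715 = -0.2478 which rounds to -0.25
e^(−rT) = e^(−0.06·1.5) = 0.9139
C = 320·N(-0.08) − 360·0.9139·N(-0.25) = 320·0.4681 − 360·0.9139·0.4013 = 149.7920 − 132.0293 = 17.7627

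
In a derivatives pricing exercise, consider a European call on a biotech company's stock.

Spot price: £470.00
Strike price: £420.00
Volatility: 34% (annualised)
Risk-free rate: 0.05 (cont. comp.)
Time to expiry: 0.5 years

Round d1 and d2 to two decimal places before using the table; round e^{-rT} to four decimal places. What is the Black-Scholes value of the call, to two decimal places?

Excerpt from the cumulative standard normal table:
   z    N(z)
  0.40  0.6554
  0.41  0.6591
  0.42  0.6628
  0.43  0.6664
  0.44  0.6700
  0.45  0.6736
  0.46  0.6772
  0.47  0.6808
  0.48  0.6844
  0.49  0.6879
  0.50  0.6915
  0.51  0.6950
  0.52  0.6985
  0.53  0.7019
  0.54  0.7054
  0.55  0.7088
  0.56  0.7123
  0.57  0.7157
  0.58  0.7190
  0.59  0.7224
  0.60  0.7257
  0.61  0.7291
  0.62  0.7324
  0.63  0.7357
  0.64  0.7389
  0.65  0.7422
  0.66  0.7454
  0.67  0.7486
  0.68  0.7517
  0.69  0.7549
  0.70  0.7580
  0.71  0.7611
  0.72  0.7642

σ√T = 0.34·√0.5 = 0.2404
d₁ = [ln(470/420) + (0.05 + 0.34²/2)·0.5] / 0.2404 = [0.1125 + 0.0539] / 0.2404 = 0.6920 ≈ 0.69
d₂ = d₁ − σ√T = 0.6920 − 0.2404 = 0.4516 ≈ 0.45
e^(−rT) = e^(−0.05·0.5) = 0.9753
N(d₁) = N(0.69) = 0.7549;  N(d₂) = N(0.45) = 0.6736
C = 470·0.7549 − 420·0.9753·0.6736 = 354.8030 − 275.9241 = 78.8789

£78.88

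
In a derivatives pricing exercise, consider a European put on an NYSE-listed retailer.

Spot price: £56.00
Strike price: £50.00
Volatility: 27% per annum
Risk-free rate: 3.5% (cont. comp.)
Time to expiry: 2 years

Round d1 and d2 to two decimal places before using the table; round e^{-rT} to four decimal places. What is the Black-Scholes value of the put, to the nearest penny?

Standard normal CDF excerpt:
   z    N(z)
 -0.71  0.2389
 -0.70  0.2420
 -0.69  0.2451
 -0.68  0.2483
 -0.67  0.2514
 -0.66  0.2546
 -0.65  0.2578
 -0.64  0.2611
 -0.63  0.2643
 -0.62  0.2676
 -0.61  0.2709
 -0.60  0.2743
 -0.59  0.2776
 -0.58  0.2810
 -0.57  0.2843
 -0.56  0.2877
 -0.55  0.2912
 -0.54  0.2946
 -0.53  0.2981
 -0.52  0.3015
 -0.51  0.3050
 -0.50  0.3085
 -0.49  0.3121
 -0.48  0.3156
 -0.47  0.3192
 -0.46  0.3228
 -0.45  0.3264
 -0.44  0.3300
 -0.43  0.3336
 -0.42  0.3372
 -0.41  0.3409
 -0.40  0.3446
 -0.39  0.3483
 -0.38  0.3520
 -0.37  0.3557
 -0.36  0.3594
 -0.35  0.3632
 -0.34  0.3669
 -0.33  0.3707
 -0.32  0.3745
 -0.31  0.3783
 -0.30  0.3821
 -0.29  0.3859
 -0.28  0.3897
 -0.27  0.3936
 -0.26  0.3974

£3.91

σ√T = 0.27 × 1.4142 = 0.3818
ln(S/K) + (r + σ²/2)T = ln(56/50) + (0.035 + 0.27²/2)·2 = 0.1133 + 0.1429 = 0.2562
d₁ = 0.2562 / 0.3818 = 0.6710 → 0.67
d₂ = d₁ − σ√T = 0.6710 − 0.3818 = 0.2892 → 0.29
exp(−rT) = exp(−0.035·2) = 0.9324
N(−d₂) = N(-0.29) = 0.3859;  N(−d₁) = N(-0.67) = 0.2514
P = 50·0.9324·0.3859 − 56·0.2514 = 17.9907 − 14.0784 = 3.9123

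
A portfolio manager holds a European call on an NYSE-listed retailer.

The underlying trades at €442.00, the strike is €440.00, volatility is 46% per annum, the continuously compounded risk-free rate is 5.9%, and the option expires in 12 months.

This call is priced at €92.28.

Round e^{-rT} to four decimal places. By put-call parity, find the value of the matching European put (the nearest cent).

€65.07

exp(−rT) = exp(−0.059·1) = 0.9427
Put-call parity: C − P = S − K·e^(−rT) = 442 − 440·0.9427 = 442 − 414.7880 = 27.2120
P = C − (C − P) = 92.28 − (27.2120) = 65.0680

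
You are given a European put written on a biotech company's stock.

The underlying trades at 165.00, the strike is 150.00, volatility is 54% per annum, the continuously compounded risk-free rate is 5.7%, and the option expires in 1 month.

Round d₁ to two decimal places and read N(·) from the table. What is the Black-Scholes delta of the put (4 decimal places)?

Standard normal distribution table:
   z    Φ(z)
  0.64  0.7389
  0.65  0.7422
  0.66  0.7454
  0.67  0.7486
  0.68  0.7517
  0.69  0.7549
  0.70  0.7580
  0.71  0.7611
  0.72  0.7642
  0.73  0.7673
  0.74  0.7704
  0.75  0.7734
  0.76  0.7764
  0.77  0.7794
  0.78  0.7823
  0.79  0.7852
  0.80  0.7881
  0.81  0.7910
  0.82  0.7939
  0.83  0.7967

-0.2358

σ√T = 0.54·√0.08333 = 0.1559
d₁ = [ln(165/150) + (0.057 + 0.54²/2)·0.08333] / 0.1559 = [0.0953 + 0.0169] / 0.1559 = 0.7198 ⇒ 0.72
N(d₁) = N(0.72) = 0.7642
Δ_put = N(d₁) − 1 = 0.7642 − 1 = -0.2358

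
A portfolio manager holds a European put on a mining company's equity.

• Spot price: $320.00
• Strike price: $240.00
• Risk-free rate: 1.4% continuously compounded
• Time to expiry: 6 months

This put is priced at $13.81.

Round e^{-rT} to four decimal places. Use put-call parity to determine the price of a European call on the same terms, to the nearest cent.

exp(−rT) = exp(−0.014·0.5) = 0.9930
Put-call parity: C − P = S − K·e^(−rT) = 320 − 240·0.9930 = 320 − 238.3200 = 81.6800
C = P + (C − P) = 13.81 + (81.6800) = 95.4900

$95.49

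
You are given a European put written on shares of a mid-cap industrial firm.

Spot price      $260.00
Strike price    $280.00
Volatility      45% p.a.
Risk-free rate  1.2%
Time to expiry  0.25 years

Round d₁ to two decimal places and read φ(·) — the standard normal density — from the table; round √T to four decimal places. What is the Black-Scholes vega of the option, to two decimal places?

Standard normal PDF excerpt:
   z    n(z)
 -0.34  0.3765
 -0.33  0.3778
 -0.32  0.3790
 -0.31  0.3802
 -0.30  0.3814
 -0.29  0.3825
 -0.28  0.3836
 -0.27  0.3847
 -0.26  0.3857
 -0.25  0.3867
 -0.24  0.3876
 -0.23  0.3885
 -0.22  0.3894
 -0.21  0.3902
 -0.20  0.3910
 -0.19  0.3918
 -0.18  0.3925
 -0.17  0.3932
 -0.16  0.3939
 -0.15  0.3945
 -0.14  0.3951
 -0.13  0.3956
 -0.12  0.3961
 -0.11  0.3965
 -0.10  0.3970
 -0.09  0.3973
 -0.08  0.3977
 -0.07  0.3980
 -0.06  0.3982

σ√T = 0.45·√0.25 = 0.2250
ln(S/K) + (r + σ²/2)T = ln(260/280) + (0.012 + 0.45²/2)·0.25 = -0.0741 + 0.0283 = -0.0458
d₁ = -0.0458 / 0.2250 = -0.2035 which rounds to -0.20
√T = √0.25 = 0.5000
φ(d₁) = φ(-0.20) = 0.3910
vega = S·φ(d₁)·√T = 260·0.3910·0.5000 = 50.8300
(Vega is the same for a European call and put with the same parameters.)

50.83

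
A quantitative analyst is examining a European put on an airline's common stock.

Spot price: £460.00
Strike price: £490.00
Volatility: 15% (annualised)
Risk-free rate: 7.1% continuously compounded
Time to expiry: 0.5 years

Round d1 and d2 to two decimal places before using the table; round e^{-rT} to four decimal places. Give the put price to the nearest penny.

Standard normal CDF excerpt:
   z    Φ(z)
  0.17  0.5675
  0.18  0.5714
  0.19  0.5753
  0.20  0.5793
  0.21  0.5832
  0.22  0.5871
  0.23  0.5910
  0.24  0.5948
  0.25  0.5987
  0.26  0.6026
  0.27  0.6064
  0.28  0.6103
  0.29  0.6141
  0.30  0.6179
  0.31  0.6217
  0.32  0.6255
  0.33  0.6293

£25.73

σ√T = 0.15·√0.5 = 0.1061
ln(S/K) + (r + σ²/2)T = ln(460/490) + (0.071 + 0.15²/2)·0.5 = -0.0632 + 0.0411 = -0.0221
d₁ = -0.0221 / 0.1061 = -0.2079 which rounds to -0.21
d₂ = d₁ − σ√T = -0.2079 − 0.1061 = -0.3140 which rounds to -0.31
exp(−rT) = exp(−0.071·0.5) = 0.9651
P = 490·0.9651·N(0.31) − 460·N(0.21) = 490·0.9651·0.6217 − 460·0.5832 = 294.0013 − 268.2720 = 25.7293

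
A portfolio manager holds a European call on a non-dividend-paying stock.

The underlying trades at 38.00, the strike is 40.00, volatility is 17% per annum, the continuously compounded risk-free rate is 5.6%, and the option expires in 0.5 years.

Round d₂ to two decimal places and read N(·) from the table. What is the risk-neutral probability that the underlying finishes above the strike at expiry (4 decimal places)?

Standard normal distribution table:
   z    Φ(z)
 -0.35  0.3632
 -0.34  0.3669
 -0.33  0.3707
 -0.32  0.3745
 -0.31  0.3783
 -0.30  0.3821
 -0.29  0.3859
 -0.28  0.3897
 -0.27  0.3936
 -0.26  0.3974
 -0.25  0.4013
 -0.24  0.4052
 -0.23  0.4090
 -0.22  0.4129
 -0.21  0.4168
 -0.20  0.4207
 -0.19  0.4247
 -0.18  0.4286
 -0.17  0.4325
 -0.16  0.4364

σ√T = 0.17·√0.5 = 0.1202
d₁ = [ln(38/40) + (0.056 + ½·0.17²)·0.5] / (σ√T) = (-0.0513 + 0.0352) / 0.1202 = -0.1337 which rounds to -0.13
d₂ = -0.1337 − 0.1202 = -0.2539 which rounds to -0.25
Risk-neutral Pr[S_T > K] = N(d₂) = N(-0.25) = 0.4013

0.4013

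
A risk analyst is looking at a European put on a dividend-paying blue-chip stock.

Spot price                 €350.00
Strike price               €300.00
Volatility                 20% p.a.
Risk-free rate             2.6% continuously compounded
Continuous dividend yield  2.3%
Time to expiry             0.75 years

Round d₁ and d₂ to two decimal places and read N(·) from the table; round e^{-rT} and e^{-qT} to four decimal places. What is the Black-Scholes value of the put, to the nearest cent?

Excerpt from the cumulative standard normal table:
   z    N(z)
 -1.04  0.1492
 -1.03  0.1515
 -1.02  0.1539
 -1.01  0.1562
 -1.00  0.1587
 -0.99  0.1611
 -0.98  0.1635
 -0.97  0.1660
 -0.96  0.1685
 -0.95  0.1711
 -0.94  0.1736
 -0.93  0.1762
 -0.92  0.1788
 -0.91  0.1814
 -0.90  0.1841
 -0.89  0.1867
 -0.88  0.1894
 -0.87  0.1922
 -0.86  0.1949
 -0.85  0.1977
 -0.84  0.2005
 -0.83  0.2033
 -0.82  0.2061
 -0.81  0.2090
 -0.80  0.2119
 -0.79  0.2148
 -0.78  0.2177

T = 0.75;  σ√T = 0.1732
d₁ = [ln(350/300) + (0.026 − 0.023 + ½·0.2²)·0.75] / (σ√T) = (0.1542 + 0.0173) / 0.1732 = 0.9896 ⇒ 0.99
d₂ = 0.9896 − 0.1732 = 0.8164 ⇒ 0.82
e^(−qT) = e^(−0.023·0.75) = 0.9829;  e^(−rT) = e^(−0.026·0.75) = 0.9807
N(−d₂) = N(-0.82) = 0.2061;  N(−d₁) = N(-0.99) = 0.1611
P = 300·0.9807·0.2061 − 350·0.9829·0.1611 = 60.6367 − 55.4208 = 5.2159

€5.22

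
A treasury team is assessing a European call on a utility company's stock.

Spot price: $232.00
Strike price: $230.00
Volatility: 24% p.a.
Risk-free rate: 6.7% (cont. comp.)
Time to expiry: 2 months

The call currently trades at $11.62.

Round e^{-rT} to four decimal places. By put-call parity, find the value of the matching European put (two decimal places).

$7.07

exp(−rT) = exp(−0.067·0.1667) = 0.9889
Put-call parity: C − P = S − K·e^(−rT) = 232 − 230·0.9889 = 232 − 227.4470 = 4.5530
P = C − (C − P) = 11.62 − (4.5530) = 7.0670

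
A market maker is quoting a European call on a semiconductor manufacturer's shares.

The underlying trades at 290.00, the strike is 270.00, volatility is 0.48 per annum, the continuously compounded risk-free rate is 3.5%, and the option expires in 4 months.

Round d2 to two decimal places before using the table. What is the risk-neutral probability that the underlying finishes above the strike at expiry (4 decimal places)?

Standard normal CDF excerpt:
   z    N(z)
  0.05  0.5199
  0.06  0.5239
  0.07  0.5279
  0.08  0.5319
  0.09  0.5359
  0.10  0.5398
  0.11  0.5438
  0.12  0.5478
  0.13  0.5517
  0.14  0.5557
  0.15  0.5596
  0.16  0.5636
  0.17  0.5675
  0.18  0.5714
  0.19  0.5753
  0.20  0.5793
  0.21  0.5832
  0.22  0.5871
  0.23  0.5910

σ√T = 0.48 × 0.5774 = 0.2771
d₁ = [ln(290/270) + (0.035 + ½·0.48²)·0.3333] / (σ√T) = (0.0715 + 0.0501) / 0.2771 = 0.4385 ⇒ 0.44
d₂ = 0.4385 − 0.2771 = 0.1614 ⇒ 0.16
Risk-neutral Pr[S_T > K] = N(d₂) = N(0.16) = 0.5636

0.5636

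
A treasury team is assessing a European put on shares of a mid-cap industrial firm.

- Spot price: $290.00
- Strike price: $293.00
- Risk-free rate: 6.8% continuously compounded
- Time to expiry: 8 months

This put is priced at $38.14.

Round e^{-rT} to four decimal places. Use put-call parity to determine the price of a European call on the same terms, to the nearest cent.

exp(−rT) = exp(−0.068·0.6667) = 0.9557
Put-call parity: C − P = S − K·e^(−rT) = 290 − 293·0.9557 = 290 − 280.0201 = 9.9799
C = P + (C − P) = 38.14 + (9.9799) = 48.1199

$48.12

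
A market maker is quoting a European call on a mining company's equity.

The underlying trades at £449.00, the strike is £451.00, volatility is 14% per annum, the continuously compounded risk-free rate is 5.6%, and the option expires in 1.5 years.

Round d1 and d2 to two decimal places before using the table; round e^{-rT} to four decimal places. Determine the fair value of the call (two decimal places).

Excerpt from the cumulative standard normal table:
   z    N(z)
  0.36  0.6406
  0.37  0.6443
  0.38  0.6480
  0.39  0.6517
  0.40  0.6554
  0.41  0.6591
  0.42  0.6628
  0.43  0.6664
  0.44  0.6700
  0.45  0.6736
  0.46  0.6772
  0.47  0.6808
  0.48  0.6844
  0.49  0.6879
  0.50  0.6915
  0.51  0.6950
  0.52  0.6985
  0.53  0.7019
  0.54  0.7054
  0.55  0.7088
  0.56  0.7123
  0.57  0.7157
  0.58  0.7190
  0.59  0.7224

£49.56

σ√T = 0.14 × 1.2247 = 0.1715
ln(S/K) + (r + σ²/2)T = ln(449/451) + (0.056 + 0.14²/2)·1.5 = -0.0044 + 0.0987 = 0.0943
d₁ = 0.0943 / 0.1715 = 0.5497 which rounds to 0.55
d₂ = d₁ − σ√T = 0.5497 − 0.1715 = 0.3782 which rounds to 0.38
exp(−rT) = exp(−0.056·1.5) = 0.9194
N(d₁) = N(0.55) = 0.7088;  N(d₂) = N(0.38) = 0.6480
C = 449·0.7088 − 451·0.9194·0.6480 = 318.2512 − 268.6928 = 49.5584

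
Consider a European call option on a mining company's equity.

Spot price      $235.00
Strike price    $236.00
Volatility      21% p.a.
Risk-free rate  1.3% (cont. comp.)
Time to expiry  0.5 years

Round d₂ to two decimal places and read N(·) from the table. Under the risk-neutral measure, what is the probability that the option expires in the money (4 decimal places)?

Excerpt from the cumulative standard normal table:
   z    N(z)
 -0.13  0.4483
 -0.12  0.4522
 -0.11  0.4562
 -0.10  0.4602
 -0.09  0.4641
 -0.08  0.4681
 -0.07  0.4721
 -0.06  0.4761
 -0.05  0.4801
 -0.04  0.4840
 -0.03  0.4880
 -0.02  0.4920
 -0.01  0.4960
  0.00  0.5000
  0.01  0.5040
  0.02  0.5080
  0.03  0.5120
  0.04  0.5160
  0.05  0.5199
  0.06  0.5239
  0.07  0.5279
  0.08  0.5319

0.4761

σ√T = 0.21 × 0.7071 = 0.1485
d₁ = [ln(235/236) + (0.013 + ½·0.21²)·0.5] / (σ√T) = (-0.0042 + 0.0175) / 0.1485 = 0.0894 which rounds to 0.09
d₂ = 0.0894 − 0.1485 = -0.0591 which rounds to -0.06
Risk-neutral Pr[S_T > K] = N(d₂) = N(-0.06) = 0.4761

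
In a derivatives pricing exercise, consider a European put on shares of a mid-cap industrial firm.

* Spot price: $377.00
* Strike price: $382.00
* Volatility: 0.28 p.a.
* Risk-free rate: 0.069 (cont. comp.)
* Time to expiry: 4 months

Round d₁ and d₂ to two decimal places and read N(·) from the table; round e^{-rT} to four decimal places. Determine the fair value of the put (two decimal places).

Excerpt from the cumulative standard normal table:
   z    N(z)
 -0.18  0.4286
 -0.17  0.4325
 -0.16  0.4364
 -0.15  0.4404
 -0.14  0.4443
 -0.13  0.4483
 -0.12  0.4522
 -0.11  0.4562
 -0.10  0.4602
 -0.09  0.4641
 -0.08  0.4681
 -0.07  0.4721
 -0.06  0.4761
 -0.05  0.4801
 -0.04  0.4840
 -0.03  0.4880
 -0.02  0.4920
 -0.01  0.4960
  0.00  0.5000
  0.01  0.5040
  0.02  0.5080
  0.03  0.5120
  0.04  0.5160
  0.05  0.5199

T = 0.3333;  σ√T = 0.1617
ln(S/K) + (r + σ²/2)T = ln(377/382) + (0.069 + 0.28²/2)·0.3333 = -0.0132 + 0.0361 = 0.0229
d₁ = 0.0229 / 0.1617 = 0.1416 → 0.14
d₂ = d₁ − σ√T = 0.1416 − 0.1617 = -0.0201 → -0.02
e^(−rT) = e^(−0.069·0.3333) = 0.9773
P = 382·0.9773·N(0.02) − 377·N(-0.14) = 382·0.9773·0.5080 − 377·0.4443 = 189.6509 − 167.5011 = 22.1498

$22.15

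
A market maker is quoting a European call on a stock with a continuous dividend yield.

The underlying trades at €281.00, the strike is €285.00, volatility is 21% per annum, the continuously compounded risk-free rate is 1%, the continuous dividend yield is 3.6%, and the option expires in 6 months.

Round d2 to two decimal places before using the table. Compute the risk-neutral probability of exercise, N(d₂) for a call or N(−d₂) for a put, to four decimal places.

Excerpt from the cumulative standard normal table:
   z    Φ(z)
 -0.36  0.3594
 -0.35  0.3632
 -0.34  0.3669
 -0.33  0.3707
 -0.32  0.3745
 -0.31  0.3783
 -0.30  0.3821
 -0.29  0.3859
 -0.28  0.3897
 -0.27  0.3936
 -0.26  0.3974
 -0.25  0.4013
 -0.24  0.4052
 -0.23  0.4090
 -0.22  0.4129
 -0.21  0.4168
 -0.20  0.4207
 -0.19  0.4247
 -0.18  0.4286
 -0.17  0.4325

0.3974

σ√T = 0.21 × 0.7071 = 0.1485
ln(S/K) + (r − q + σ²/2)T = ln(281/285) + (0.01 − 0.036 + 0.21²/2)·0.5 = -0.0141 − 0.0020 = -0.0161
d₁ = -0.0161 / 0.1485 = -0.1085 ⇒ -0.11
d₂ = d₁ − σ√T = -0.1085 − 0.1485 = -0.2570 ⇒ -0.26
Pr(exercise) under Q = N(d₂) = 0.3974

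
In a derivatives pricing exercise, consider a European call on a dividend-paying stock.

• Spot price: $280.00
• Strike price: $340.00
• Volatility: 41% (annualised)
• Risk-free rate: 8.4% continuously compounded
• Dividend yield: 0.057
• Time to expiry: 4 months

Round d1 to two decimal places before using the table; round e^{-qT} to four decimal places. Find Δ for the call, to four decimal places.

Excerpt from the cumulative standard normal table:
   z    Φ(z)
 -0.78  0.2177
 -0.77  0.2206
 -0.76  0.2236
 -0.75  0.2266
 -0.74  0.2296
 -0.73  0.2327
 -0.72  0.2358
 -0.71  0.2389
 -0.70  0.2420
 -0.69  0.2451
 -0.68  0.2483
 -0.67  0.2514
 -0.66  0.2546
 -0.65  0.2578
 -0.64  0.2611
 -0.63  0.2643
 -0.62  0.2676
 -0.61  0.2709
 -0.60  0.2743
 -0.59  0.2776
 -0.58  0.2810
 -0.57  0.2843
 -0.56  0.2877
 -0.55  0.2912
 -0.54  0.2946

0.2498

T = 0.3333;  σ√T = 0.2367
ln(S/K) + (r − q + σ²/2)T = ln(280/340) + (0.084 − 0.057 + 0.41²/2)·0.3333 = -0.1942 + 0.0370 = -0.1571
d₁ = -0.1571 / 0.2367 = -0.6638 ⇒ -0.66
N(d₁) = N(-0.66) = 0.2546
Δ_call = e^(−qT)·N(d₁) = 0.9812·0.2546 = 0.2498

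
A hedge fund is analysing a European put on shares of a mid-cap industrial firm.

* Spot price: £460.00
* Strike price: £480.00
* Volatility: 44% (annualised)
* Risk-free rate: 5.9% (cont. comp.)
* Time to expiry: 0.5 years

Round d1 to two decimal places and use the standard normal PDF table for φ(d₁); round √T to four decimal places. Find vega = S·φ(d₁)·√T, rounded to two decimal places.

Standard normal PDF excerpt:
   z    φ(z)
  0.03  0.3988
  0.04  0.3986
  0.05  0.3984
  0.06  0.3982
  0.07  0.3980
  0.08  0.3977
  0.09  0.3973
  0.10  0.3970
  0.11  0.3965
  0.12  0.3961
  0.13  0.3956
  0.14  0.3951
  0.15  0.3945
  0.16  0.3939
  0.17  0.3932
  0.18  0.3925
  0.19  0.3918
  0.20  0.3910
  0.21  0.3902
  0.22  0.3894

T = 0.5;  σ√T = 0.3111
d₁ = [ln(460/480) + (0.059 + 0.44²/2)·0.5] / 0.3111 = [-0.0426 + 0.0779] / 0.3111 = 0.1136 ≈ 0.11
√T = √0.5 = 0.7071
φ(d₁) = φ(0.11) = 0.3965
vega = S·φ(d₁)·√T = 460·0.3965·0.7071 = 128.9680
(Call and put vega coincide under Black-Scholes.)

128.97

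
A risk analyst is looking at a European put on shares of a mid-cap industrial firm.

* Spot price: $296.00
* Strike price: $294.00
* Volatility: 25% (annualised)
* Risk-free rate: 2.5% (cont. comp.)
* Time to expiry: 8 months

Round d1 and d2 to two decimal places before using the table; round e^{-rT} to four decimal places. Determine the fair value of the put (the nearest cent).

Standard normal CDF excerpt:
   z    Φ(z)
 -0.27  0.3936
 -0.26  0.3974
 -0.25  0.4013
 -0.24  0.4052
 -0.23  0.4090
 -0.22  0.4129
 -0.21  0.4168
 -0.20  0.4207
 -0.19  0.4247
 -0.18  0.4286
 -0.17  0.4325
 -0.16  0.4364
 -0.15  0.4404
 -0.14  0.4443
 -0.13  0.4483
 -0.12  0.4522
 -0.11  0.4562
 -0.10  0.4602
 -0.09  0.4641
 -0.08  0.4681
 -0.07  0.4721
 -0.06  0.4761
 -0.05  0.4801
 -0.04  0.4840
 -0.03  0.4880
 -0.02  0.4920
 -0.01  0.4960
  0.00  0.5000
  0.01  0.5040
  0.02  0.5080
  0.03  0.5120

σ√T = 0.25 × 0.8165 = 0.2041
d₁ = [ln(296/294) + (0.025 + 0.25²/2)·0.6667] / 0.2041 = [0.0068 + 0.0375] / 0.2041 = 0.2169 which rounds to 0.22
d₂ = d₁ − σ√T = 0.2169 − 0.2041 = 0.0128 which rounds to 0.01
e^(−rT) = e^(−0.025·0.6667) = 0.9835
P = 294·0.9835·N(-0.01) − 296·N(-0.22) = 294·0.9835·0.4960 − 296·0.4129 = 143.4179 − 122.2184 = 21.1995

$21.20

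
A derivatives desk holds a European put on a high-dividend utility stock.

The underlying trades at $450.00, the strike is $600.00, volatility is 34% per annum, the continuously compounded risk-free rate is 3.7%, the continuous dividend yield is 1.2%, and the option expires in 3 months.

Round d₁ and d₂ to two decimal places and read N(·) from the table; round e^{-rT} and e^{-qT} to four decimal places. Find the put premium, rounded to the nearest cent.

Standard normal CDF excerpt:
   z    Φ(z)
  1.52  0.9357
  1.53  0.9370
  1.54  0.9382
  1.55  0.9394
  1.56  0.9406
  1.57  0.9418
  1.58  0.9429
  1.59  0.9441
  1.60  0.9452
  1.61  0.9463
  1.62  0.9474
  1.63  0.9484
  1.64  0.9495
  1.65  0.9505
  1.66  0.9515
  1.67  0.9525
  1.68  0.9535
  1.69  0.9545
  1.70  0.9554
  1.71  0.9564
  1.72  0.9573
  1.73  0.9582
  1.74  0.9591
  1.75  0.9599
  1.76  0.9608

$147.63

σ√T = 0.34·√0.25 = 0.1700
d₁ = [ln(450/600) + (0.037 − 0.012 + ½·0.34²)·0.25] / (σ√T) = (-0.2877 + 0.0207) / 0.1700 = -1.5705 which rounds to -1.57
d₂ = -1.5705 − 0.1700 = -1.7405 which rounds to -1.74
e^(−qT) = e^(−0.012·0.25) = 0.9970;  e^(−rT) = e^(−0.037·0.25) = 0.9908
N(−d₂) = N(1.74) = 0.9591;  N(−d₁) = N(1.57) = 0.9418
P = 600·0.9908·0.9591 − 450·0.9970·0.9418 = 570.1658 − 422.5386 = 147.6272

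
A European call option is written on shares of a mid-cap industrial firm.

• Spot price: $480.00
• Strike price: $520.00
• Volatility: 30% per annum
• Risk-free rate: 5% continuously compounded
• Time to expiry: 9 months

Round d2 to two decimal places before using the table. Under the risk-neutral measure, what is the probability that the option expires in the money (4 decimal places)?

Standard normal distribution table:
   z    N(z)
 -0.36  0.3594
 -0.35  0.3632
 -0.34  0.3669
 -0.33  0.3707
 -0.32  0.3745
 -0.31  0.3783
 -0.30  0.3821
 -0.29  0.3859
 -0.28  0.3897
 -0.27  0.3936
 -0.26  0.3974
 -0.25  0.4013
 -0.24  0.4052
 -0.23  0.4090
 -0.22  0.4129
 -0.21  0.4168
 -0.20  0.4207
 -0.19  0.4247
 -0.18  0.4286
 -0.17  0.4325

σ√T = 0.3·√0.75 = 0.2598
ln(S/K) + (r + σ²/2)T = ln(480/520) + (0.05 + 0.3²/2)·0.75 = -0.0800 + 0.0713 = -0.0088
d₁ = -0.0088 / 0.2598 = -0.0338 ≈ -0.03
d₂ = d₁ − σ√T = -0.0338 − 0.2598 = -0.2937 ≈ -0.29
Risk-neutral Pr[S_T > K] = N(d₂) = N(-0.29) = 0.3859

0.3859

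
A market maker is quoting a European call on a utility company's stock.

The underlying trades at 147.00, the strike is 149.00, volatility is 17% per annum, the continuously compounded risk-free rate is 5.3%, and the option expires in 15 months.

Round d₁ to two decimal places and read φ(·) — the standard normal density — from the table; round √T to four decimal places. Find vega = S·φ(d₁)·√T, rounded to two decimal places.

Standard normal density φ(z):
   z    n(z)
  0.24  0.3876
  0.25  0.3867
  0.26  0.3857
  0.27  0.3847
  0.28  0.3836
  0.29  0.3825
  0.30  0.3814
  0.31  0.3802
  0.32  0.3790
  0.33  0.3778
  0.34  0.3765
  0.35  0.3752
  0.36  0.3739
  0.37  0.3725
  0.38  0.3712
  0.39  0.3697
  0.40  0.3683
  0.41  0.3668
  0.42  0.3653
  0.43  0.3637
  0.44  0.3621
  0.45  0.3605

σ√T = 0.17·√1.25 = 0.1901
d₁ = [ln(147/149) + (0.053 + 0.17²/2)·1.25] / 0.1901 = [-0.0135 + 0.0843] / 0.1901 = 0.3725 → 0.37
√T = √1.25 = 1.1180
φ(d₁) = φ(0.37) = 0.3725
vega = S·φ(d₁)·√T = 147·0.3725·1.1180 = 61.2189
(Vega is the same for a European call and put with the same parameters.)

61.22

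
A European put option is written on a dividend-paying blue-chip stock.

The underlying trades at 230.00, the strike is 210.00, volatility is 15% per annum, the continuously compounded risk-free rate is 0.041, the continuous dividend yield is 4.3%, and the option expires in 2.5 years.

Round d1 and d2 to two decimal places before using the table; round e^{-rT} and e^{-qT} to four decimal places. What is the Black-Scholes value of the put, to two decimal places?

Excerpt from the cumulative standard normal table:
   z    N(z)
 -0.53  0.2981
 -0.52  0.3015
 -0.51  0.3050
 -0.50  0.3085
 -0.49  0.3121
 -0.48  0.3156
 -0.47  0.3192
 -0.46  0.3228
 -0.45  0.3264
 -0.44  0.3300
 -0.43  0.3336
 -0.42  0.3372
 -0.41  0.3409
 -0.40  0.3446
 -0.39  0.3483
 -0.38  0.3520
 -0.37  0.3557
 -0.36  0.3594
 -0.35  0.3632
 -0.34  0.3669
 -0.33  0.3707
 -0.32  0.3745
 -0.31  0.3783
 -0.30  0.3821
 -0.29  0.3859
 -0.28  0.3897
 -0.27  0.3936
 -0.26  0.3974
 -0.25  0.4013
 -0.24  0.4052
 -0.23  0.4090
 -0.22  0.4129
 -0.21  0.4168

σ√T = 0.15 × 1.5811 = 0.2372
d₁ = [ln(230/210) + (0.041 − 0.043 + ½·0.15²)·2.5] / (σ√T) = (0.0910 + 0.0231) / 0.2372 = 0.4811 which rounds to 0.48
d₂ = 0.4811 − 0.2372 = 0.2439 which rounds to 0.24
exp(−qT) = exp(−0.043·2.5) = 0.8981;  exp(−rT) = exp(−0.041·2.5) = 0.9026
P = 210·0.9026·N(-0.24) − 230·0.8981·N(-0.48) = 210·0.9026·0.4052 − 230·0.8981·0.3156 = 76.8040 − 65.1913 = 11.6128

11.61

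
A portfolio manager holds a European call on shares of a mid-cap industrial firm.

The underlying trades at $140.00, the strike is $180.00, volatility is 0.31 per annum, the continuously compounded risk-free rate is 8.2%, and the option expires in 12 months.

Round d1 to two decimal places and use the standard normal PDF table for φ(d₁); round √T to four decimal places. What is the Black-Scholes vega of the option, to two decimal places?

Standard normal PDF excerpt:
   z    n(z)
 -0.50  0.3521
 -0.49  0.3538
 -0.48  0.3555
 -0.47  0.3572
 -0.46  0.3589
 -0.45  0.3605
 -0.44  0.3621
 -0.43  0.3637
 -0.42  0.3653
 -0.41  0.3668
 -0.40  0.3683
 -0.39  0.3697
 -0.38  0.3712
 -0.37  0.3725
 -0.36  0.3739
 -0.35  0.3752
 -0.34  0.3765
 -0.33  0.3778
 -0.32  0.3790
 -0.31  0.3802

51.76

σ√T = 0.31·√1 = 0.3100
d₁ = [ln(140/180) + (0.082 + 0.31²/2)·1] / 0.3100 = [-0.2513 + 0.1300] / 0.3100 = -0.3912 ≈ -0.39
√T = √1 = 1.0000
φ(d₁) = φ(-0.39) = 0.3697
vega = S·φ(d₁)·√T = 140·0.3697·1.0000 = 51.7580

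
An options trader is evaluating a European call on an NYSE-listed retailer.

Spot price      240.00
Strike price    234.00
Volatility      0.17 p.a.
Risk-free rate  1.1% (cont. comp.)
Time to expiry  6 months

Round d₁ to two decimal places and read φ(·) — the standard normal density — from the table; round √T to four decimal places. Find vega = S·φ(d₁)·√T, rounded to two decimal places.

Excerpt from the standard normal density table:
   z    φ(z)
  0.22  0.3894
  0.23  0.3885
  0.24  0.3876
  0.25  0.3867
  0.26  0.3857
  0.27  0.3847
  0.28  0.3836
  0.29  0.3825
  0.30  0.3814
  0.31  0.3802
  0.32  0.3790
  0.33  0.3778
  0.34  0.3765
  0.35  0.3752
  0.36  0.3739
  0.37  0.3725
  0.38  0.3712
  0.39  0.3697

64.32

σ√T = 0.17 × 0.7071 = 0.1202
d₁ = [ln(240/234) + (0.011 + ½·0.17²)·0.5] / (σ√T) = (0.0253 + 0.0127) / 0.1202 = 0.3165 → 0.32
√T = √0.5 = 0.7071
φ(d₁) = φ(0.32) = 0.3790
vega = S·φ(d₁)·√T = 240·0.3790·0.7071 = 64.3178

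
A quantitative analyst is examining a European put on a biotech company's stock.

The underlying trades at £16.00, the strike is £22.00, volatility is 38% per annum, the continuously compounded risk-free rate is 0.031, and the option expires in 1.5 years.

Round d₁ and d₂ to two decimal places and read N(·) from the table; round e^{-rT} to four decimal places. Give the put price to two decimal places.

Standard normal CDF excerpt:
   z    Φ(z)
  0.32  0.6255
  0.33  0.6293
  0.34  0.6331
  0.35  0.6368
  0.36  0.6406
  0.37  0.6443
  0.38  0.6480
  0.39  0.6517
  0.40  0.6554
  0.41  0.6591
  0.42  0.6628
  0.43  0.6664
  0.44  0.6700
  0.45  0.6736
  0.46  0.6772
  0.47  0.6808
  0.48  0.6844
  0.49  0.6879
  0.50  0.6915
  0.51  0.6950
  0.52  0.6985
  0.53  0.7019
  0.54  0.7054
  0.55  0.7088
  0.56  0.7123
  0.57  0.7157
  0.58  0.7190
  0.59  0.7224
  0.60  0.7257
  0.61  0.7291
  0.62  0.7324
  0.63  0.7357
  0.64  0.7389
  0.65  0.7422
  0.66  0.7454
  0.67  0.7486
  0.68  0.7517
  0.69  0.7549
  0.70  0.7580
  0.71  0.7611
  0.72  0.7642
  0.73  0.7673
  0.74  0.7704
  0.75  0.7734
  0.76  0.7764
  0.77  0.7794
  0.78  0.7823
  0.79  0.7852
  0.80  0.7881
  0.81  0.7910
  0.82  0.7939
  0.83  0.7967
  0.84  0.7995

σ√T = 0.38·√1.5 = 0.4654
d₁ = [ln(16/22) + (0.031 + 0.38²/2)·1.5] / 0.4654 = [-0.3185 + 0.1548] / 0.4654 = -0.3516 → -0.35
d₂ = d₁ − σ√T = -0.3516 − 0.4654 = -0.8170 → -0.82
exp(−rT) = exp(−0.031·1.5) = 0.9546
P = 22·0.9546·N(0.82) − 16·N(0.35) = 22·0.9546·0.7939 − 16·0.6368 = 16.6729 − 10.1888 = 6.4841

£6.48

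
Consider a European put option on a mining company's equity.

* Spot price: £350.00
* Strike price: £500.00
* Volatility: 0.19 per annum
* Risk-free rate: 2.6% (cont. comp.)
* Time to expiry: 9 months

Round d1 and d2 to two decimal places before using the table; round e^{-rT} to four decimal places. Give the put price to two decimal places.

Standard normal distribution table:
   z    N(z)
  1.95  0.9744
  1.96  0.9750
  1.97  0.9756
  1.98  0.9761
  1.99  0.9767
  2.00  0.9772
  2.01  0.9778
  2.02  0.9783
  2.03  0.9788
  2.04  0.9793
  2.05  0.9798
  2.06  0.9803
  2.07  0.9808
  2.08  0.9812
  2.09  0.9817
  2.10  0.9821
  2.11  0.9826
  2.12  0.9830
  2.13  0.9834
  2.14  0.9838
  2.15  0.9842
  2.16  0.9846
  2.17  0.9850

T = 0.75;  σ√T = 0.1645
ln(S/K) + (r + σ²/2)T = ln(350/500) + (0.026 + 0.19²/2)·0.75 = -0.3567 + 0.0330 = -0.3236
d₁ = -0.3236 / 0.1645 = -1.9669 → -1.97
d₂ = d₁ − σ√T = -1.9669 − 0.1645 = -2.1314 → -2.13
e^(−rT) = e^(−0.026·0.75) = 0.9807
P = 500·0.9807·N(2.13) − 350·N(1.97) = 500·0.9807·0.9834 − 350·0.9756 = 482.2102 − 341.4600 = 140.7502

£140.75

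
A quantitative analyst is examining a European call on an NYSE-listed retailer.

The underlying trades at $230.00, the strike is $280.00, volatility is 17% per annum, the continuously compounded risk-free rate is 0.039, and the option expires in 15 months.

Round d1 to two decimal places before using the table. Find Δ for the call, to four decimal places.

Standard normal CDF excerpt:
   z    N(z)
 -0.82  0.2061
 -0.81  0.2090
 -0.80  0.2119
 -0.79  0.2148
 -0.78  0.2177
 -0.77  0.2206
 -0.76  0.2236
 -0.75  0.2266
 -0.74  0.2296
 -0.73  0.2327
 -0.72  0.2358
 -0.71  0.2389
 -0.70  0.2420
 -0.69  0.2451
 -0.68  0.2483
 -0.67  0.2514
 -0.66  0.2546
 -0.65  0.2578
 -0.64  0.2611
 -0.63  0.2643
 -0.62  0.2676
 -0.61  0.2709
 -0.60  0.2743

0.2483

σ√T = 0.17 × 1.1180 = 0.1901
d₁ = [ln(230/280) + (0.039 + 0.17²/2)·1.25] / 0.1901 = [-0.1967 + 0.0668] / 0.1901 = -0.6834 ⇒ -0.68
N(d₁) = N(-0.68) = 0.2483
Δ_call = N(d₁) = 0.2483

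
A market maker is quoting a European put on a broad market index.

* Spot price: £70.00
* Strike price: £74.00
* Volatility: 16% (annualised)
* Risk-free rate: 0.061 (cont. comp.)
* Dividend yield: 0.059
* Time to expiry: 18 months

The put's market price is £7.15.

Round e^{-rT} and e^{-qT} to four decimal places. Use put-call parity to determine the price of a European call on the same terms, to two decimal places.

£3.69

exp(−qT) = exp(−0.059·1.5) = 0.9153;  exp(−rT) = exp(−0.061·1.5) = 0.9126
Put-call parity: C − P = S·e^(−qT) − K·e^(−rT) = 70·0.9153 − 74·0.9126 = 64.0710 − 67.5324 = -3.4614
C = P + (C − P) = 7.15 + (-3.4614) = 3.6886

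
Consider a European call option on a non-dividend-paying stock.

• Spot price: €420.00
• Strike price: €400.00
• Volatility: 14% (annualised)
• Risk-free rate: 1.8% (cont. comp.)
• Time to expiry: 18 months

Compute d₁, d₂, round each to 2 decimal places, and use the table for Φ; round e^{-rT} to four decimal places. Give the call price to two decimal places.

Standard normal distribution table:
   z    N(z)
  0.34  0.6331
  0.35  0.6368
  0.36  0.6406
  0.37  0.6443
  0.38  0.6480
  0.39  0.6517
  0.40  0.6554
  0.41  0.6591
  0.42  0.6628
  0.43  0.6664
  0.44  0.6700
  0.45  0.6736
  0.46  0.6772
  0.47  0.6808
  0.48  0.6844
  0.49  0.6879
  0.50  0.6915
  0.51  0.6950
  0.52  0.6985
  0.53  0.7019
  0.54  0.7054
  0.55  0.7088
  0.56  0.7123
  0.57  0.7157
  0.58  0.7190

€45.37

σ√T = 0.14·√1.5 = 0.1715
d₁ = [ln(420/400) + (0.018 + 0.14²/2)·1.5] / 0.1715 = [0.0488 + 0.0417] / 0.1715 = 0.5277 which rounds to 0.53
d₂ = d₁ − σ√T = 0.5277 − 0.1715 = 0.3563 which rounds to 0.36
e^(−rT) = e^(−0.018·1.5) = 0.9734
N(d₁) = N(0.53) = 0.7019;  N(d₂) = N(0.36) = 0.6406
C = 420·0.7019 − 400·0.9734·0.6406 = 294.7980 − 249.4240 = 45.3740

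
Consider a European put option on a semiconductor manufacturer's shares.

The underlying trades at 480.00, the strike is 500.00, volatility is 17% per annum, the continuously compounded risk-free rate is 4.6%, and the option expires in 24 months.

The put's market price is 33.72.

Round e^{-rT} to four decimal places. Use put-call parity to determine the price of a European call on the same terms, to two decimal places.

57.67

exp(−rT) = exp(−0.046·2) = 0.9121
Put-call parity: C − P = S − K·e^(−rT) = 480 − 500·0.9121 = 480 − 456.0500 = 23.9500
C = P + (C − P) = 33.72 + (23.9500) = 57.6700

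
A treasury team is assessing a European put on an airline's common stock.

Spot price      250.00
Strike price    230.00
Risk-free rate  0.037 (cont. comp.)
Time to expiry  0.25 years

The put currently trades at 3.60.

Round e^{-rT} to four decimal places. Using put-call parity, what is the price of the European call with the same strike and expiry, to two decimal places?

25.72

exp(−rT) = exp(−0.037·0.25) = 0.9908
Put-call parity: C − P = S − K·e^(−rT) = 250 − 230·0.9908 = 250 − 227.8840 = 22.1160
C = P + (C − P) = 3.60 + (22.1160) = 25.7160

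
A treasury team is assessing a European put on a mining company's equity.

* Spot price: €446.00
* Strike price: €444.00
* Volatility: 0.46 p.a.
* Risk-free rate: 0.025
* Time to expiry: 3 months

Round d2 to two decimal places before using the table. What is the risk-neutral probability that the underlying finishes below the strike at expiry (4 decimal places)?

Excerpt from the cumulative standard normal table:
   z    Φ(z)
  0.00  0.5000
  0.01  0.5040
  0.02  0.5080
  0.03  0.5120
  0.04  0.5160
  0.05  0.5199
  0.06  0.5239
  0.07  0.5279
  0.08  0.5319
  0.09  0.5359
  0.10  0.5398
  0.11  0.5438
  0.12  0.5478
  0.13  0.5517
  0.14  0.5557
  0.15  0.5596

T = 0.25;  σ√T = 0.2300
d₁ = [ln(446/444) + (0.025 + ½·0.46²)·0.25] / (σ√T) = (0.0045 + 0.0327) / 0.2300 = 0.1617 ⇒ 0.16
d₂ = 0.1617 − 0.2300 = -0.0683 ⇒ -0.07
Pr(exercise) under Q = N(−d₂) = N(0.07) = 0.5279

0.5279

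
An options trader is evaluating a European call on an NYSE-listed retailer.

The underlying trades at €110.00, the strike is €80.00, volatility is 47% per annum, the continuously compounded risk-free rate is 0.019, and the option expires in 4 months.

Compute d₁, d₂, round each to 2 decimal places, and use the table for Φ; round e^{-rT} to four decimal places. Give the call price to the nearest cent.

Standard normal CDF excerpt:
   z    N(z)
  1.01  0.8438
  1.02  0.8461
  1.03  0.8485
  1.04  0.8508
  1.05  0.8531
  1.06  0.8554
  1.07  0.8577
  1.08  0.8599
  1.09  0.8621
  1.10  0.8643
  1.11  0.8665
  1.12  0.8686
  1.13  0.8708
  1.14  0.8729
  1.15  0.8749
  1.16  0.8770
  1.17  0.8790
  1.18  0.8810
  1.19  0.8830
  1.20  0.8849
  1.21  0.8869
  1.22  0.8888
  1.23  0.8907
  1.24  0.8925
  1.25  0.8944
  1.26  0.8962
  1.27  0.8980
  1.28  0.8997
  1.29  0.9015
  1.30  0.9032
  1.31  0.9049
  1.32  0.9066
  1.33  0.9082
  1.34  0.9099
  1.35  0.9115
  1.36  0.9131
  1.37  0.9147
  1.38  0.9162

€31.90

σ√T = 0.47·√0.3333 = 0.2714
ln(S/K) + (r + σ²/2)T = ln(110/80) + (0.019 + 0.47²/2)·0.3333 = 0.3185 + 0.0431 = 0.3616
d₁ = 0.3616 / 0.2714 = 1.3326 which rounds to 1.33
d₂ = d₁ − σ√T = 1.3326 − 0.2714 = 1.0612 which rounds to 1.06
e^(−rT) = e^(−0.019·0.3333) = 0.9937
N(d₁) = N(1.33) = 0.9082;  N(d₂) = N(1.06) = 0.8554
C = 110·0.9082 − 80·0.9937·0.8554 = 99.9020 − 68.0009 = 31.9011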